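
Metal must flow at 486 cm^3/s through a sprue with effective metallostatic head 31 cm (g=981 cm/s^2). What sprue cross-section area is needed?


Formula: v = sqrt(2*g*h), A = Q/v
Velocity: v = sqrt(2 * 981 * 31) = sqrt(60822) = 246.6212 cm/s
Sprue area: A = Q / v = 486 / 246.6212 = 1.9706 cm^2

Final answer: 1.9706 cm^2


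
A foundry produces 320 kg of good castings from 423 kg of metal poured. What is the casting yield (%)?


Formula: Casting Yield = (W_good / W_total) * 100
Yield = (320 kg / 423 kg) * 100 = 75.6501%

Answer: 75.6501%


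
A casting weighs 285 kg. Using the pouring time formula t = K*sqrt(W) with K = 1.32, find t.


Formula: t = K * sqrt(W)
sqrt(W) = sqrt(285) = 16.88194
t = 1.32 * 16.88194 = 22.2842 s

Answer: 22.2842 s


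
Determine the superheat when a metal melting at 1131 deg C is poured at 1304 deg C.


Formula: Superheat = T_pour - T_melt
Superheat = 1304 - 1131 = 173 deg C

Final answer: 173 deg C


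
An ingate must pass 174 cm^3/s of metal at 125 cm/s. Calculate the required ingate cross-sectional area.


Formula: A_ingate = Q / v  (continuity equation)
A = 174 cm^3/s / 125 cm/s = 1.3920 cm^2

Final answer: 1.3920 cm^2


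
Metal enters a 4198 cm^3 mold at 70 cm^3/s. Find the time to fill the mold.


Formula: t_fill = V_mold / Q_flow
t = 4198 cm^3 / 70 cm^3/s = 59.9714 s

Final answer: 59.9714 s


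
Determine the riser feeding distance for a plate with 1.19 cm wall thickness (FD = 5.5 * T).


Formula: FD = 5.5 * T  (riser feeding-distance rule)
FD = 5.5 * 1.19 cm = 6.5450 cm

Final answer: 6.5450 cm


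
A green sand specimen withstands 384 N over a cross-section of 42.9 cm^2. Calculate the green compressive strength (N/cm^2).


Formula: Compressive Strength = Force / Area
Strength = 384 N / 42.9 cm^2 = 8.9510 N/cm^2


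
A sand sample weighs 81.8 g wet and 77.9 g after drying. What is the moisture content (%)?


Formula: MC = (W_wet - W_dry) / W_wet * 100
Water mass = 81.8 - 77.9 = 3.9 g
MC = 3.9 / 81.8 * 100 = 4.7677%


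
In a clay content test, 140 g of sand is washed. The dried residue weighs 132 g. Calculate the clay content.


Formula: Clay% = (W_total - W_washed) / W_total * 100
Clay mass = 140 - 132 = 8 g
Clay% = 8 / 140 * 100 = 5.7143%

Answer: 5.7143%


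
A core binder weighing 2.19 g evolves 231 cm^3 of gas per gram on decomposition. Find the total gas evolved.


Formula: V_gas = W_binder * gas_evolution_rate
V = 2.19 g * 231 cm^3/g = 505.8900 cm^3

505.8900 cm^3


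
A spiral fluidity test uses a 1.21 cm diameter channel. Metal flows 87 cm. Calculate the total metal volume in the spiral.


Formula: V = pi * (d/2)^2 * L  (cylinder volume)
Radius = 1.21/2 = 0.605 cm
V = pi * 0.605^2 * 87 = 100.0414 cm^3


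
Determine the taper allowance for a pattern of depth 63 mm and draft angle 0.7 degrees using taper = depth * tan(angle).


Formula: taper = depth * tan(draft_angle)
tan(0.7 deg) = 0.0122179
taper = 63 mm * 0.0122179 = 0.7697 mm

Final answer: 0.7697 mm


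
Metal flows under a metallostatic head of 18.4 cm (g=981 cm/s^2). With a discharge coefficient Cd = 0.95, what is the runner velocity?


Formula: v = Cd * sqrt(2 * g * h)  (Torricelli with discharge coefficient)
2*g*h = 2 * 981 * 18.4 = 36100.8 cm^2/s^2
sqrt(36100.8) = 190.00211 cm/s
v = 0.95 * 190.00211 = 180.5020 cm/s

Answer: 180.5020 cm/s


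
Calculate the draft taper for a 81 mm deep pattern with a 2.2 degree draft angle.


Formula: taper = depth * tan(draft_angle)
tan(2.2 deg) = 0.0384161
taper = 81 mm * 0.0384161 = 3.1117 mm

Answer: 3.1117 mm


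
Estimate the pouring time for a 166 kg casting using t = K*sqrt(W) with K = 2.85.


Formula: t = K * sqrt(W)
sqrt(W) = sqrt(166) = 12.88410
t = 2.85 * 12.88410 = 36.7197 s

Final answer: 36.7197 s


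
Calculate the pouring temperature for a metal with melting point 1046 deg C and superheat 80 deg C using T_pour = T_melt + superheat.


Formula: T_pour = T_melt + Superheat
T_pour = 1046 + 80 = 1126 deg C

Answer: 1126 deg C


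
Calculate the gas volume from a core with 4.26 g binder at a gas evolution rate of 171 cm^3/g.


Formula: V_gas = W_binder * gas_evolution_rate
V = 4.26 g * 171 cm^3/g = 728.4600 cm^3

728.4600 cm^3


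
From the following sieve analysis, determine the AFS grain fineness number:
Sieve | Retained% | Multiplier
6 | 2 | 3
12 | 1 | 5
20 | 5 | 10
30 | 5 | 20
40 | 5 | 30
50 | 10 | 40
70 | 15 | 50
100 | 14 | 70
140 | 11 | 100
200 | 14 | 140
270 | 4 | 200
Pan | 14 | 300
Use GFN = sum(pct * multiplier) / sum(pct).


Formula: GFN = sum(pct * multiplier) / sum(pct)
sum(pct * multiplier) = 10501
sum(pct) = 100
GFN = 10501 / 100 = 105.01

Answer: 105.01


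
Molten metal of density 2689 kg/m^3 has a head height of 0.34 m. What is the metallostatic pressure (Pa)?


Formula: P = rho * g * h
rho * g = 2689 * 9.81 = 26379.09 N/m^3
P = 26379.09 * 0.34 = 8968.8906 Pa

Final answer: 8968.8906 Pa


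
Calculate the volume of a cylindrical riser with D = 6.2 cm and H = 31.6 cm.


Formula: V = pi * (D/2)^2 * H  (cylinder volume)
Radius = D/2 = 6.2/2 = 3.1 cm
V = pi * 3.1^2 * 31.6 = 954.0263 cm^3


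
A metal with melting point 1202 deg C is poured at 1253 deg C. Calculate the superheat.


Formula: Superheat = T_pour - T_melt
Superheat = 1253 - 1202 = 51 deg C

Answer: 51 deg C


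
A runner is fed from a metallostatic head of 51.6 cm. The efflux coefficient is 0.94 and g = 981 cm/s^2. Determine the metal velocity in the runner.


Formula: v = Cd * sqrt(2 * g * h)  (Torricelli with discharge coefficient)
2*g*h = 2 * 981 * 51.6 = 101239.2 cm^2/s^2
sqrt(101239.2) = 318.18108 cm/s
v = 0.94 * 318.18108 = 299.0902 cm/s


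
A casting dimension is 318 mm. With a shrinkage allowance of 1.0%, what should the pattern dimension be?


Formula: L_pattern = L_casting * (1 + shrinkage_rate/100)
Shrinkage factor = 1 + 1.0/100 = 1.01
L_pattern = 318 mm * 1.01 = 321.1800 mm

Final answer: 321.1800 mm


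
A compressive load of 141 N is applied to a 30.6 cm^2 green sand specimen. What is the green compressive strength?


Formula: Compressive Strength = Force / Area
Strength = 141 N / 30.6 cm^2 = 4.6078 N/cm^2

Answer: 4.6078 N/cm^2


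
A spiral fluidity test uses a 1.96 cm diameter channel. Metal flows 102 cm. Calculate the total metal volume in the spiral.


Formula: V = pi * (d/2)^2 * L  (cylinder volume)
Radius = 1.96/2 = 0.98 cm
V = pi * 0.98^2 * 102 = 307.7529 cm^3

Answer: 307.7529 cm^3


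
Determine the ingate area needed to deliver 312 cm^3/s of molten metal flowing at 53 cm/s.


Formula: A_ingate = Q / v  (continuity equation)
A = 312 cm^3/s / 53 cm/s = 5.8868 cm^2


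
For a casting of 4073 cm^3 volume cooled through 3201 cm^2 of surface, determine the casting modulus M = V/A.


Formula: Casting Modulus M = V / A
M = 4073 cm^3 / 3201 cm^2 = 1.2724 cm

Answer: 1.2724 cm


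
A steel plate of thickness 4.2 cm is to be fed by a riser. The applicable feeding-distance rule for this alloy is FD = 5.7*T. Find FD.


Formula: FD = 5.7 * T  (riser feeding-distance rule)
FD = 5.7 * 4.2 cm = 23.9400 cm

23.9400 cm


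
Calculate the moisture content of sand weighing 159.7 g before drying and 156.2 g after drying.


Formula: MC = (W_wet - W_dry) / W_wet * 100
Water mass = 159.7 - 156.2 = 3.5 g
MC = 3.5 / 159.7 * 100 = 2.1916%

Final answer: 2.1916%


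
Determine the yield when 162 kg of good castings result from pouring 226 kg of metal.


Formula: Casting Yield = (W_good / W_total) * 100
Yield = (162 kg / 226 kg) * 100 = 71.6814%

Answer: 71.6814%


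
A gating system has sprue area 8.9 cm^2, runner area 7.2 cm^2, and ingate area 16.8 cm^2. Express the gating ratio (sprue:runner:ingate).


Sprue:Runner:Ingate = 1 : 7.2/8.9 : 16.8/8.9 = 1:0.81:1.89

1:0.81:1.89


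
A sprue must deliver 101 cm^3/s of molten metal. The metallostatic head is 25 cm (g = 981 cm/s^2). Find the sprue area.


Formula: v = sqrt(2*g*h), A = Q/v
Velocity: v = sqrt(2 * 981 * 25) = sqrt(49050) = 221.4723 cm/s
Sprue area: A = Q / v = 101 / 221.4723 = 0.4560 cm^2

Answer: 0.4560 cm^2


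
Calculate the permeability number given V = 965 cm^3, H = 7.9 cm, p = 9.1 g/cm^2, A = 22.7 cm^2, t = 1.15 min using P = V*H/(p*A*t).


Formula: Permeability Number P = (V * H) / (p * A * t)
Numerator: V * H = 965 * 7.9 = 7623.5
Denominator: p * A * t = 9.1 * 22.7 * 1.15 = 237.5555
P = 7623.5 / 237.5555 = 32.0914

32.0914


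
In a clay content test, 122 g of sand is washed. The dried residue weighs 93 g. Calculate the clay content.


Formula: Clay% = (W_total - W_washed) / W_total * 100
Clay mass = 122 - 93 = 29 g
Clay% = 29 / 122 * 100 = 23.7705%

23.7705%


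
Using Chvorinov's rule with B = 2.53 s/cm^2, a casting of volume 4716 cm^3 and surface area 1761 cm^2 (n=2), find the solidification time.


Formula: t_s = B * (V/A)^n  (Chvorinov's rule, n=2)
Modulus M = V/A = 4716/1761 = 2.678024 cm
M^2 = 2.678024^2 = 7.171813 cm^2
t_s = 2.53 * 7.171813 = 18.1447 s

Final answer: 18.1447 s


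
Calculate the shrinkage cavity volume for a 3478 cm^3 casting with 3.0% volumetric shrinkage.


Formula: V_shrink = V_casting * shrinkage_pct / 100
V_shrink = 3478 cm^3 * 3.0 / 100 = 104.3400 cm^3

104.3400 cm^3


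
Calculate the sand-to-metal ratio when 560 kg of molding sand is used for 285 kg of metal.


Formula: Sand-to-Metal Ratio = W_sand / W_metal
Ratio = 560 kg / 285 kg = 1.9649


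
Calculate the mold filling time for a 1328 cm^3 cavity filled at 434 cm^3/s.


Formula: t_fill = V_mold / Q_flow
t = 1328 cm^3 / 434 cm^3/s = 3.0599 s

3.0599 s


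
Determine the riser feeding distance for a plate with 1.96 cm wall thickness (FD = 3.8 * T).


Formula: FD = 3.8 * T  (riser feeding-distance rule)
FD = 3.8 * 1.96 cm = 7.4480 cm

Final answer: 7.4480 cm


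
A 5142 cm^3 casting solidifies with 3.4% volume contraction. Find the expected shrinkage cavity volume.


Formula: V_shrink = V_casting * shrinkage_pct / 100
V_shrink = 5142 cm^3 * 3.4 / 100 = 174.8280 cm^3

174.8280 cm^3


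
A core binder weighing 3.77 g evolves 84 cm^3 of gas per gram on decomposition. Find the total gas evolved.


Formula: V_gas = W_binder * gas_evolution_rate
V = 3.77 g * 84 cm^3/g = 316.6800 cm^3

Answer: 316.6800 cm^3


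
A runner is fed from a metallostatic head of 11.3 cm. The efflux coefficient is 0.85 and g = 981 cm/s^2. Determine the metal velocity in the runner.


Formula: v = Cd * sqrt(2 * g * h)  (Torricelli with discharge coefficient)
2*g*h = 2 * 981 * 11.3 = 22170.6 cm^2/s^2
sqrt(22170.6) = 148.89795 cm/s
v = 0.85 * 148.89795 = 126.5633 cm/s

Answer: 126.5633 cm/s


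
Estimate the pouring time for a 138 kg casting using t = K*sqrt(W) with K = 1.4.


Formula: t = K * sqrt(W)
sqrt(W) = sqrt(138) = 11.74734
t = 1.4 * 11.74734 = 16.4463 s


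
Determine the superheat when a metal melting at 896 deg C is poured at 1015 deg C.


Formula: Superheat = T_pour - T_melt
Superheat = 1015 - 896 = 119 deg C

119 deg C


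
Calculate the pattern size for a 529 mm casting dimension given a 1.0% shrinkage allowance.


Formula: L_pattern = L_casting * (1 + shrinkage_rate/100)
Shrinkage factor = 1 + 1.0/100 = 1.01
L_pattern = 529 mm * 1.01 = 534.2900 mm

534.2900 mm


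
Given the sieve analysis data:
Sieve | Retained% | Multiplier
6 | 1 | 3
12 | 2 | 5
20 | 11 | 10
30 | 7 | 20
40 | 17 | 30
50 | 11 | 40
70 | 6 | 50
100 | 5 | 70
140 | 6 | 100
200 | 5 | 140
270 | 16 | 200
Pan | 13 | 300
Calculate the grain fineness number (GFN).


Formula: GFN = sum(pct * multiplier) / sum(pct)
sum(pct * multiplier) = 10263
sum(pct) = 100
GFN = 10263 / 100 = 102.63

Answer: 102.63


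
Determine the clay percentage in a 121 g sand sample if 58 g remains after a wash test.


Formula: Clay% = (W_total - W_washed) / W_total * 100
Clay mass = 121 - 58 = 63 g
Clay% = 63 / 121 * 100 = 52.0661%

Final answer: 52.0661%


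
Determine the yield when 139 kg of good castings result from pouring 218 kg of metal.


Formula: Casting Yield = (W_good / W_total) * 100
Yield = (139 kg / 218 kg) * 100 = 63.7615%


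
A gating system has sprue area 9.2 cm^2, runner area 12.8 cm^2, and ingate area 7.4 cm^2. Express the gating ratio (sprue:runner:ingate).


Sprue:Runner:Ingate = 1 : 12.8/9.2 : 7.4/9.2 = 1:1.39:0.80

Answer: 1:1.39:0.80


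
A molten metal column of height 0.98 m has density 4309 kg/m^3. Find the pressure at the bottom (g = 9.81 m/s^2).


Formula: P = rho * g * h
rho * g = 4309 * 9.81 = 42271.29 N/m^3
P = 42271.29 * 0.98 = 41425.8642 Pa

Final answer: 41425.8642 Pa


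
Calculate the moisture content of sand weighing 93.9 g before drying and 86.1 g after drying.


Formula: MC = (W_wet - W_dry) / W_wet * 100
Water mass = 93.9 - 86.1 = 7.8 g
MC = 7.8 / 93.9 * 100 = 8.3067%

8.3067%


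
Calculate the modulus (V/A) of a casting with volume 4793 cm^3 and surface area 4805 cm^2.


Formula: Casting Modulus M = V / A
M = 4793 cm^3 / 4805 cm^2 = 0.9975 cm

0.9975 cm


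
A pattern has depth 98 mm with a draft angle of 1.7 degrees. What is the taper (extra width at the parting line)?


Formula: taper = depth * tan(draft_angle)
tan(1.7 deg) = 0.0296793
taper = 98 mm * 0.0296793 = 2.9086 mm

Answer: 2.9086 mm


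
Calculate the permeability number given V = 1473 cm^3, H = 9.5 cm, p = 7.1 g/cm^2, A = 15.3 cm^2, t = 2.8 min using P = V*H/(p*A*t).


Formula: Permeability Number P = (V * H) / (p * A * t)
Numerator: V * H = 1473 * 9.5 = 13993.5
Denominator: p * A * t = 7.1 * 15.3 * 2.8 = 304.164
P = 13993.5 / 304.164 = 46.0064


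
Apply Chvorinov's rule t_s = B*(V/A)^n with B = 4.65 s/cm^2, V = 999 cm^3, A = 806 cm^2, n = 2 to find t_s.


Formula: t_s = B * (V/A)^n  (Chvorinov's rule, n=2)
Modulus M = V/A = 999/806 = 1.239454 cm
M^2 = 1.239454^2 = 1.536246 cm^2
t_s = 4.65 * 1.536246 = 7.1435 s


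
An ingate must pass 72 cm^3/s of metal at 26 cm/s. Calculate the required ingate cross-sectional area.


Formula: A_ingate = Q / v  (continuity equation)
A = 72 cm^3/s / 26 cm/s = 2.7692 cm^2

Final answer: 2.7692 cm^2


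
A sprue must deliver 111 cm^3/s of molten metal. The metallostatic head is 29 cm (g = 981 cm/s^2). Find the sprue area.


Formula: v = sqrt(2*g*h), A = Q/v
Velocity: v = sqrt(2 * 981 * 29) = sqrt(56898) = 238.5330 cm/s
Sprue area: A = Q / v = 111 / 238.5330 = 0.4653 cm^2

0.4653 cm^2


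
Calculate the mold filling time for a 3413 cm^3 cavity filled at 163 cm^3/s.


Formula: t_fill = V_mold / Q_flow
t = 3413 cm^3 / 163 cm^3/s = 20.9387 s

Answer: 20.9387 s


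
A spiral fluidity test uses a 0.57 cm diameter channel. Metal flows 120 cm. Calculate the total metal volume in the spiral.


Formula: V = pi * (d/2)^2 * L  (cylinder volume)
Radius = 0.57/2 = 0.285 cm
V = pi * 0.285^2 * 120 = 30.6211 cm^3

Final answer: 30.6211 cm^3


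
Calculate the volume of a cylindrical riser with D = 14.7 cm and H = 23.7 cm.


Formula: V = pi * (D/2)^2 * H  (cylinder volume)
Radius = D/2 = 14.7/2 = 7.35 cm
V = pi * 7.35^2 * 23.7 = 4022.2855 cm^3


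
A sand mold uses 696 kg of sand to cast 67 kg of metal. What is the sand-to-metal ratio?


Formula: Sand-to-Metal Ratio = W_sand / W_metal
Ratio = 696 kg / 67 kg = 10.3881

Final answer: 10.3881


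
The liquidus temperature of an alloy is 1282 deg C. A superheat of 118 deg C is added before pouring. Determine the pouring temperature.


Formula: T_pour = T_melt + Superheat
T_pour = 1282 + 118 = 1400 deg C


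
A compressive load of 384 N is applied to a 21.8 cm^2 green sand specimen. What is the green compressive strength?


Formula: Compressive Strength = Force / Area
Strength = 384 N / 21.8 cm^2 = 17.6147 N/cm^2

Answer: 17.6147 N/cm^2


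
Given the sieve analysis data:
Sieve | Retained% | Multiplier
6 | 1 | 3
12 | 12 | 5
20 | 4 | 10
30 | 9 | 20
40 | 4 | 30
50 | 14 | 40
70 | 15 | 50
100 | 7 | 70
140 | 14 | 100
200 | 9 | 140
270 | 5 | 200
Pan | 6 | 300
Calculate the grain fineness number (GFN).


Formula: GFN = sum(pct * multiplier) / sum(pct)
sum(pct * multiplier) = 7663
sum(pct) = 100
GFN = 7663 / 100 = 76.63

76.63


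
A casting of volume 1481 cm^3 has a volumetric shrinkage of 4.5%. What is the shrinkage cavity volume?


Formula: V_shrink = V_casting * shrinkage_pct / 100
V_shrink = 1481 cm^3 * 4.5 / 100 = 66.6450 cm^3

Final answer: 66.6450 cm^3


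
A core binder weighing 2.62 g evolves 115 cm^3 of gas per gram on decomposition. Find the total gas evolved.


Formula: V_gas = W_binder * gas_evolution_rate
V = 2.62 g * 115 cm^3/g = 301.3000 cm^3


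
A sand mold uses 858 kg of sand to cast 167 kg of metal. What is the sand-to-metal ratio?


Formula: Sand-to-Metal Ratio = W_sand / W_metal
Ratio = 858 kg / 167 kg = 5.1377

5.1377


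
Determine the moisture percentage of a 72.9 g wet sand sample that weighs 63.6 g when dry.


Formula: MC = (W_wet - W_dry) / W_wet * 100
Water mass = 72.9 - 63.6 = 9.3 g
MC = 9.3 / 72.9 * 100 = 12.7572%


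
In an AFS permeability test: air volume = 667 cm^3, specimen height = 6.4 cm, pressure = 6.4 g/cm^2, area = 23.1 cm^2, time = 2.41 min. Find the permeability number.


Formula: Permeability Number P = (V * H) / (p * A * t)
Numerator: V * H = 667 * 6.4 = 4268.8
Denominator: p * A * t = 6.4 * 23.1 * 2.41 = 356.2944
P = 4268.8 / 356.2944 = 11.9811

Final answer: 11.9811


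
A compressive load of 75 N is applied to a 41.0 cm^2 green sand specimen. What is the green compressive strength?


Formula: Compressive Strength = Force / Area
Strength = 75 N / 41.0 cm^2 = 1.8293 N/cm^2

Answer: 1.8293 N/cm^2


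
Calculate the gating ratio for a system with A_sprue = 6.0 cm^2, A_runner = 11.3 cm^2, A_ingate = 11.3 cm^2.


Sprue:Runner:Ingate = 1 : 11.3/6.0 : 11.3/6.0 = 1:1.88:1.88

Final answer: 1:1.88:1.88


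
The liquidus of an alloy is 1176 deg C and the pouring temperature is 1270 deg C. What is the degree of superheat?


Formula: Superheat = T_pour - T_melt
Superheat = 1270 - 1176 = 94 deg C

94 deg C


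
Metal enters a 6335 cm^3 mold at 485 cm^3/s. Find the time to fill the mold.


Formula: t_fill = V_mold / Q_flow
t = 6335 cm^3 / 485 cm^3/s = 13.0619 s

13.0619 s


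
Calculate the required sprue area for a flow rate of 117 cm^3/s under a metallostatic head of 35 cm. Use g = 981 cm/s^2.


Formula: v = sqrt(2*g*h), A = Q/v
Velocity: v = sqrt(2 * 981 * 35) = sqrt(68670) = 262.0496 cm/s
Sprue area: A = Q / v = 117 / 262.0496 = 0.4465 cm^2

Final answer: 0.4465 cm^2


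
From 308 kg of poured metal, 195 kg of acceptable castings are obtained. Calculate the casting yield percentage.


Formula: Casting Yield = (W_good / W_total) * 100
Yield = (195 kg / 308 kg) * 100 = 63.3117%


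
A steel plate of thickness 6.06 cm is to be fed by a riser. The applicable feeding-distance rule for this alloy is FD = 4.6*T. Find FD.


Formula: FD = 4.6 * T  (riser feeding-distance rule)
FD = 4.6 * 6.06 cm = 27.8760 cm

27.8760 cm


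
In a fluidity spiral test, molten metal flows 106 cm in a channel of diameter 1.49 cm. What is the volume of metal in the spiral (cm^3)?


Formula: V = pi * (d/2)^2 * L  (cylinder volume)
Radius = 1.49/2 = 0.745 cm
V = pi * 0.745^2 * 106 = 184.8282 cm^3

Answer: 184.8282 cm^3


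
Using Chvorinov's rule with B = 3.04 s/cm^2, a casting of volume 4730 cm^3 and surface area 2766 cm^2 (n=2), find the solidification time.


Formula: t_s = B * (V/A)^n  (Chvorinov's rule, n=2)
Modulus M = V/A = 4730/2766 = 1.710051 cm
M^2 = 1.710051^2 = 2.924274 cm^2
t_s = 3.04 * 2.924274 = 8.8898 s

Final answer: 8.8898 s


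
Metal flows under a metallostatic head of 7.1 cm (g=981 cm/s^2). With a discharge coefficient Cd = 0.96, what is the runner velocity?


Formula: v = Cd * sqrt(2 * g * h)  (Torricelli with discharge coefficient)
2*g*h = 2 * 981 * 7.1 = 13930.2 cm^2/s^2
sqrt(13930.2) = 118.02627 cm/s
v = 0.96 * 118.02627 = 113.3052 cm/s

Answer: 113.3052 cm/s


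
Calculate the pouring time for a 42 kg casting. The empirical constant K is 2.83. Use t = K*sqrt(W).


Formula: t = K * sqrt(W)
sqrt(W) = sqrt(42) = 6.48074
t = 2.83 * 6.48074 = 18.3405 s


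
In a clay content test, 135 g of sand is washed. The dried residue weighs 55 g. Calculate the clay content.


Formula: Clay% = (W_total - W_washed) / W_total * 100
Clay mass = 135 - 55 = 80 g
Clay% = 80 / 135 * 100 = 59.2593%

59.2593%


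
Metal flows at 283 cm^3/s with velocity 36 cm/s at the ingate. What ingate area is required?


Formula: A_ingate = Q / v  (continuity equation)
A = 283 cm^3/s / 36 cm/s = 7.8611 cm^2

7.8611 cm^2


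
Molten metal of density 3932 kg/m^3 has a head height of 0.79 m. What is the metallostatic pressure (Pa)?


Formula: P = rho * g * h
rho * g = 3932 * 9.81 = 38572.92 N/m^3
P = 38572.92 * 0.79 = 30472.6068 Pa

Final answer: 30472.6068 Pa


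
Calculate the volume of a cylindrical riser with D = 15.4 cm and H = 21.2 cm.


Formula: V = pi * (D/2)^2 * H  (cylinder volume)
Radius = D/2 = 15.4/2 = 7.7 cm
V = pi * 7.7^2 * 21.2 = 3948.8186 cm^3

Answer: 3948.8186 cm^3


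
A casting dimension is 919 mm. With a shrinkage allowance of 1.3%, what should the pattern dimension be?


Formula: L_pattern = L_casting * (1 + shrinkage_rate/100)
Shrinkage factor = 1 + 1.3/100 = 1.013
L_pattern = 919 mm * 1.013 = 930.9470 mm


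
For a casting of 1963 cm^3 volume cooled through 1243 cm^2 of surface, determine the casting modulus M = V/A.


Formula: Casting Modulus M = V / A
M = 1963 cm^3 / 1243 cm^2 = 1.5792 cm

Final answer: 1.5792 cm


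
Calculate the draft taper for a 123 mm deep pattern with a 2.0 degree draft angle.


Formula: taper = depth * tan(draft_angle)
tan(2.0 deg) = 0.0349208
taper = 123 mm * 0.0349208 = 4.2953 mm

4.2953 mm


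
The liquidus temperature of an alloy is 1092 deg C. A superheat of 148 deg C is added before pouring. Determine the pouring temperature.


Formula: T_pour = T_melt + Superheat
T_pour = 1092 + 148 = 1240 deg C

Answer: 1240 deg C


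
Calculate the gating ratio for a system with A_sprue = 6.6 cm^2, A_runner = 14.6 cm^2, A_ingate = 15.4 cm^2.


Sprue:Runner:Ingate = 1 : 14.6/6.6 : 15.4/6.6 = 1:2.21:2.33

Final answer: 1:2.21:2.33


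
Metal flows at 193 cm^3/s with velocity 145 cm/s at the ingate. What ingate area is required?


Formula: A_ingate = Q / v  (continuity equation)
A = 193 cm^3/s / 145 cm/s = 1.3310 cm^2

Final answer: 1.3310 cm^2


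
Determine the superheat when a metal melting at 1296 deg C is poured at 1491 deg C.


Formula: Superheat = T_pour - T_melt
Superheat = 1491 - 1296 = 195 deg C


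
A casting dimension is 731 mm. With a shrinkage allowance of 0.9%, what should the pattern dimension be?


Formula: L_pattern = L_casting * (1 + shrinkage_rate/100)
Shrinkage factor = 1 + 0.9/100 = 1.009
L_pattern = 731 mm * 1.009 = 737.5790 mm

Answer: 737.5790 mm


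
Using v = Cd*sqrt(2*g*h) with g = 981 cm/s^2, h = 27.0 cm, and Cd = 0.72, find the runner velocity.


Formula: v = Cd * sqrt(2 * g * h)  (Torricelli with discharge coefficient)
2*g*h = 2 * 981 * 27.0 = 52974.0 cm^2/s^2
sqrt(52974.0) = 230.16081 cm/s
v = 0.72 * 230.16081 = 165.7158 cm/s


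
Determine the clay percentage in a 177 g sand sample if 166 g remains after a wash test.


Formula: Clay% = (W_total - W_washed) / W_total * 100
Clay mass = 177 - 166 = 11 g
Clay% = 11 / 177 * 100 = 6.2147%


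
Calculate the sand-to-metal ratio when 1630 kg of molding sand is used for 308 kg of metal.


Formula: Sand-to-Metal Ratio = W_sand / W_metal
Ratio = 1630 kg / 308 kg = 5.2922

5.2922


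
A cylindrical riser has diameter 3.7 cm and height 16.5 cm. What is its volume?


Formula: V = pi * (D/2)^2 * H  (cylinder volume)
Radius = D/2 = 3.7/2 = 1.85 cm
V = pi * 1.85^2 * 16.5 = 177.4097 cm^3

Answer: 177.4097 cm^3


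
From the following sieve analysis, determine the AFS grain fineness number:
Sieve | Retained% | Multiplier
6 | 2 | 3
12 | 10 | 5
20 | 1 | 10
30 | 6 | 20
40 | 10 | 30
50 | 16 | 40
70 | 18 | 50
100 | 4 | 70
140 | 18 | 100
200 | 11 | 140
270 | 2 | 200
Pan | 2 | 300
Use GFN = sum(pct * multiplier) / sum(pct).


Formula: GFN = sum(pct * multiplier) / sum(pct)
sum(pct * multiplier) = 6646
sum(pct) = 100
GFN = 6646 / 100 = 66.46


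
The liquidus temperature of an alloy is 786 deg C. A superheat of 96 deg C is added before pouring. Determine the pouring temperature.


Formula: T_pour = T_melt + Superheat
T_pour = 786 + 96 = 882 deg C

Answer: 882 deg C


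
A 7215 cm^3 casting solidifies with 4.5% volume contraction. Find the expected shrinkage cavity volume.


Formula: V_shrink = V_casting * shrinkage_pct / 100
V_shrink = 7215 cm^3 * 4.5 / 100 = 324.6750 cm^3

324.6750 cm^3


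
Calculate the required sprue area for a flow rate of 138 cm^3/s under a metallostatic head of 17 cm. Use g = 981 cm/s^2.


Formula: v = sqrt(2*g*h), A = Q/v
Velocity: v = sqrt(2 * 981 * 17) = sqrt(33354) = 182.6308 cm/s
Sprue area: A = Q / v = 138 / 182.6308 = 0.7556 cm^2


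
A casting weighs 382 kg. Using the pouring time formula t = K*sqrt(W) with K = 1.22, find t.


Formula: t = K * sqrt(W)
sqrt(W) = sqrt(382) = 19.54482
t = 1.22 * 19.54482 = 23.8447 s

23.8447 s


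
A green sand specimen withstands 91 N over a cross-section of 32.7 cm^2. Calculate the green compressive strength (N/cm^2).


Formula: Compressive Strength = Force / Area
Strength = 91 N / 32.7 cm^2 = 2.7829 N/cm^2

Final answer: 2.7829 N/cm^2


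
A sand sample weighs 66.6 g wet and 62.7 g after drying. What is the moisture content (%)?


Formula: MC = (W_wet - W_dry) / W_wet * 100
Water mass = 66.6 - 62.7 = 3.9 g
MC = 3.9 / 66.6 * 100 = 5.8559%

Final answer: 5.8559%


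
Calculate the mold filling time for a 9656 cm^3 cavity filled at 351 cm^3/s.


Formula: t_fill = V_mold / Q_flow
t = 9656 cm^3 / 351 cm^3/s = 27.5100 s

27.5100 s


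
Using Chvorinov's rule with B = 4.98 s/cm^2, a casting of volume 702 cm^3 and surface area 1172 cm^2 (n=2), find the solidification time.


Formula: t_s = B * (V/A)^n  (Chvorinov's rule, n=2)
Modulus M = V/A = 702/1172 = 0.598976 cm
M^2 = 0.598976^2 = 0.358772 cm^2
t_s = 4.98 * 0.358772 = 1.7867 s

1.7867 s


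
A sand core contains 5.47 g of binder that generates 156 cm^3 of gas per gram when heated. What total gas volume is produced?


Formula: V_gas = W_binder * gas_evolution_rate
V = 5.47 g * 156 cm^3/g = 853.3200 cm^3

Answer: 853.3200 cm^3


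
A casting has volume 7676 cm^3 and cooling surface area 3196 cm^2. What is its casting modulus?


Formula: Casting Modulus M = V / A
M = 7676 cm^3 / 3196 cm^2 = 2.4018 cm

2.4018 cm


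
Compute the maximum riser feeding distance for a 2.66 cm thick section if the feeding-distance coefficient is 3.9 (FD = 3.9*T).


Formula: FD = 3.9 * T  (riser feeding-distance rule)
FD = 3.9 * 2.66 cm = 10.3740 cm

Final answer: 10.3740 cm


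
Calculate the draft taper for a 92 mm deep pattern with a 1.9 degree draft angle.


Formula: taper = depth * tan(draft_angle)
tan(1.9 deg) = 0.0331734
taper = 92 mm * 0.0331734 = 3.0520 mm


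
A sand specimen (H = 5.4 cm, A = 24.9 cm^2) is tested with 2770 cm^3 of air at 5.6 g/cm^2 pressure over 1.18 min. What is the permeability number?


Formula: Permeability Number P = (V * H) / (p * A * t)
Numerator: V * H = 2770 * 5.4 = 14958.0
Denominator: p * A * t = 5.6 * 24.9 * 1.18 = 164.5392
P = 14958.0 / 164.5392 = 90.9084

Final answer: 90.9084


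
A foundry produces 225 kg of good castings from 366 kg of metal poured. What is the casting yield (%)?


Formula: Casting Yield = (W_good / W_total) * 100
Yield = (225 kg / 366 kg) * 100 = 61.4754%

Final answer: 61.4754%


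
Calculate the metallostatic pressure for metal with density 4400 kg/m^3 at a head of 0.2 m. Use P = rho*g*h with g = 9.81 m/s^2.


Formula: P = rho * g * h
rho * g = 4400 * 9.81 = 43164.0 N/m^3
P = 43164.0 * 0.2 = 8632.8000 Pa

Answer: 8632.8000 Pa


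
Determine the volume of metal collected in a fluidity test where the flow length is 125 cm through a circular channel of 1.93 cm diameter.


Formula: V = pi * (d/2)^2 * L  (cylinder volume)
Radius = 1.93/2 = 0.965 cm
V = pi * 0.965^2 * 125 = 365.6912 cm^3


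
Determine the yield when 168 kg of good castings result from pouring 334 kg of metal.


Formula: Casting Yield = (W_good / W_total) * 100
Yield = (168 kg / 334 kg) * 100 = 50.2994%


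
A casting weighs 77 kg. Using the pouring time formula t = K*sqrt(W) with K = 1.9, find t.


Formula: t = K * sqrt(W)
sqrt(W) = sqrt(77) = 8.77496
t = 1.9 * 8.77496 = 16.6724 s

Answer: 16.6724 s


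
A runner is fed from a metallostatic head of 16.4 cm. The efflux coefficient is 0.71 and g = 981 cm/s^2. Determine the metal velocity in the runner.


Formula: v = Cd * sqrt(2 * g * h)  (Torricelli with discharge coefficient)
2*g*h = 2 * 981 * 16.4 = 32176.8 cm^2/s^2
sqrt(32176.8) = 179.37893 cm/s
v = 0.71 * 179.37893 = 127.3590 cm/s

Final answer: 127.3590 cm/s


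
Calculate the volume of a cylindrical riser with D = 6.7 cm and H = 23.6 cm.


Formula: V = pi * (D/2)^2 * H  (cylinder volume)
Radius = D/2 = 6.7/2 = 3.35 cm
V = pi * 3.35^2 * 23.6 = 832.0540 cm^3

Answer: 832.0540 cm^3


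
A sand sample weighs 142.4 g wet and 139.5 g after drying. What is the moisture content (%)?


Formula: MC = (W_wet - W_dry) / W_wet * 100
Water mass = 142.4 - 139.5 = 2.9 g
MC = 2.9 / 142.4 * 100 = 2.0365%

2.0365%


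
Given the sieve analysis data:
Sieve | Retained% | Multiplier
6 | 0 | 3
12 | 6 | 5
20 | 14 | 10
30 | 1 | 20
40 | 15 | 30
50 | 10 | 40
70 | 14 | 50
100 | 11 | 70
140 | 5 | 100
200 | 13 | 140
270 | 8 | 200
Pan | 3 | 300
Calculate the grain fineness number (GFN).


Formula: GFN = sum(pct * multiplier) / sum(pct)
sum(pct * multiplier) = 7330
sum(pct) = 100
GFN = 7330 / 100 = 73.30

Answer: 73.30


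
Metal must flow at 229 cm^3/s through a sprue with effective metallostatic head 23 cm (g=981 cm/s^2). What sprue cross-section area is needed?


Formula: v = sqrt(2*g*h), A = Q/v
Velocity: v = sqrt(2 * 981 * 23) = sqrt(45126) = 212.4288 cm/s
Sprue area: A = Q / v = 229 / 212.4288 = 1.0780 cm^2


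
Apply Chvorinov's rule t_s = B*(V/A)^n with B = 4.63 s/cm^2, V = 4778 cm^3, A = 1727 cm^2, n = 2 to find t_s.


Formula: t_s = B * (V/A)^n  (Chvorinov's rule, n=2)
Modulus M = V/A = 4778/1727 = 2.766647 cm
M^2 = 2.766647^2 = 7.654336 cm^2
t_s = 4.63 * 7.654336 = 35.4396 s

Final answer: 35.4396 s


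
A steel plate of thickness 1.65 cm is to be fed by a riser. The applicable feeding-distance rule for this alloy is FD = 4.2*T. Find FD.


Formula: FD = 4.2 * T  (riser feeding-distance rule)
FD = 4.2 * 1.65 cm = 6.9300 cm

Final answer: 6.9300 cm


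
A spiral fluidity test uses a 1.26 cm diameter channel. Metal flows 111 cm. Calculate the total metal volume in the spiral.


Formula: V = pi * (d/2)^2 * L  (cylinder volume)
Radius = 1.26/2 = 0.63 cm
V = pi * 0.63^2 * 111 = 138.4057 cm^3

Final answer: 138.4057 cm^3


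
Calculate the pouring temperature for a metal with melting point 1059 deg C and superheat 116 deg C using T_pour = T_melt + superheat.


Formula: T_pour = T_melt + Superheat
T_pour = 1059 + 116 = 1175 deg C

Final answer: 1175 deg C


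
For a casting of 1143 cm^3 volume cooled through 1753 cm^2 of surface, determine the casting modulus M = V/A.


Formula: Casting Modulus M = V / A
M = 1143 cm^3 / 1753 cm^2 = 0.6520 cm

Final answer: 0.6520 cm


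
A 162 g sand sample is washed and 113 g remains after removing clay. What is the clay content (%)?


Formula: Clay% = (W_total - W_washed) / W_total * 100
Clay mass = 162 - 113 = 49 g
Clay% = 49 / 162 * 100 = 30.2469%

Answer: 30.2469%


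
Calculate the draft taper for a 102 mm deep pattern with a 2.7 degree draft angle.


Formula: taper = depth * tan(draft_angle)
tan(2.7 deg) = 0.0471588
taper = 102 mm * 0.0471588 = 4.8102 mm

Final answer: 4.8102 mm


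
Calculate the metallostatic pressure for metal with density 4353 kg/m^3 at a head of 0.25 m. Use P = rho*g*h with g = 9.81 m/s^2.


Formula: P = rho * g * h
rho * g = 4353 * 9.81 = 42702.93 N/m^3
P = 42702.93 * 0.25 = 10675.7325 Pa

Answer: 10675.7325 Pa


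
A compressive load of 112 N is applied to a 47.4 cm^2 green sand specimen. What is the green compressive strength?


Formula: Compressive Strength = Force / Area
Strength = 112 N / 47.4 cm^2 = 2.3629 N/cm^2

Final answer: 2.3629 N/cm^2


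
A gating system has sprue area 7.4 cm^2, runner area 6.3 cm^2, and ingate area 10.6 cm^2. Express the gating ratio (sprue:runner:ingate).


Sprue:Runner:Ingate = 1 : 6.3/7.4 : 10.6/7.4 = 1:0.85:1.43

Answer: 1:0.85:1.43


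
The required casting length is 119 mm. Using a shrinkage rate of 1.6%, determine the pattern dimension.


Formula: L_pattern = L_casting * (1 + shrinkage_rate/100)
Shrinkage factor = 1 + 1.6/100 = 1.016
L_pattern = 119 mm * 1.016 = 120.9040 mm

120.9040 mm


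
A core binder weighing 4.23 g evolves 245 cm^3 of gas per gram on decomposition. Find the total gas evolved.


Formula: V_gas = W_binder * gas_evolution_rate
V = 4.23 g * 245 cm^3/g = 1036.3500 cm^3


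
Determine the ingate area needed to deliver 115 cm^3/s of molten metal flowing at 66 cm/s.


Formula: A_ingate = Q / v  (continuity equation)
A = 115 cm^3/s / 66 cm/s = 1.7424 cm^2

Answer: 1.7424 cm^2


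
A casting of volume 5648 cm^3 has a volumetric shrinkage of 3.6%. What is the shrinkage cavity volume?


Formula: V_shrink = V_casting * shrinkage_pct / 100
V_shrink = 5648 cm^3 * 3.6 / 100 = 203.3280 cm^3

203.3280 cm^3


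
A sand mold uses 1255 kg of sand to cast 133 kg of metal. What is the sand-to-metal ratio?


Formula: Sand-to-Metal Ratio = W_sand / W_metal
Ratio = 1255 kg / 133 kg = 9.4361

Final answer: 9.4361


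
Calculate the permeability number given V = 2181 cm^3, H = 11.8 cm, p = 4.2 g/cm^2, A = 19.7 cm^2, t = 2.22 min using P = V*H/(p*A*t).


Formula: Permeability Number P = (V * H) / (p * A * t)
Numerator: V * H = 2181 * 11.8 = 25735.8
Denominator: p * A * t = 4.2 * 19.7 * 2.22 = 183.6828
P = 25735.8 / 183.6828 = 140.1100

Final answer: 140.1100


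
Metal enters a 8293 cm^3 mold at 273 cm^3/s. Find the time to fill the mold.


Formula: t_fill = V_mold / Q_flow
t = 8293 cm^3 / 273 cm^3/s = 30.3773 s

Final answer: 30.3773 s


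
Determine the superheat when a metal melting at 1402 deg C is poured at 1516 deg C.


Formula: Superheat = T_pour - T_melt
Superheat = 1516 - 1402 = 114 deg C

Final answer: 114 deg C


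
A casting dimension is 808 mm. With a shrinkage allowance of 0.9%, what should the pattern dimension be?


Formula: L_pattern = L_casting * (1 + shrinkage_rate/100)
Shrinkage factor = 1 + 0.9/100 = 1.009
L_pattern = 808 mm * 1.009 = 815.2720 mm


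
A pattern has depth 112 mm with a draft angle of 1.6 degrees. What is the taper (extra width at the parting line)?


Formula: taper = depth * tan(draft_angle)
tan(1.6 deg) = 0.0279325
taper = 112 mm * 0.0279325 = 3.1284 mm

3.1284 mm


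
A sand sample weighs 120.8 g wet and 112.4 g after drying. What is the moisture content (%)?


Formula: MC = (W_wet - W_dry) / W_wet * 100
Water mass = 120.8 - 112.4 = 8.4 g
MC = 8.4 / 120.8 * 100 = 6.9536%

6.9536%


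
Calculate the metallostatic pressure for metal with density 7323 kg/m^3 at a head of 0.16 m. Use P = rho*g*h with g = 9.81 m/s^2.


Formula: P = rho * g * h
rho * g = 7323 * 9.81 = 71838.63 N/m^3
P = 71838.63 * 0.16 = 11494.1808 Pa

Final answer: 11494.1808 Pa


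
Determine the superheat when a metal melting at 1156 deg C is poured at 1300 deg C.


Formula: Superheat = T_pour - T_melt
Superheat = 1300 - 1156 = 144 deg C

144 deg C


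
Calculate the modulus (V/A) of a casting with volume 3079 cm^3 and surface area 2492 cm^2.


Formula: Casting Modulus M = V / A
M = 3079 cm^3 / 2492 cm^2 = 1.2356 cm

Final answer: 1.2356 cm


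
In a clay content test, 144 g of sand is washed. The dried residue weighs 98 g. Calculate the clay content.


Formula: Clay% = (W_total - W_washed) / W_total * 100
Clay mass = 144 - 98 = 46 g
Clay% = 46 / 144 * 100 = 31.9444%


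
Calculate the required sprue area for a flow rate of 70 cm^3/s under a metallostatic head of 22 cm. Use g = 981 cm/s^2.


Formula: v = sqrt(2*g*h), A = Q/v
Velocity: v = sqrt(2 * 981 * 22) = sqrt(43164) = 207.7595 cm/s
Sprue area: A = Q / v = 70 / 207.7595 = 0.3369 cm^2


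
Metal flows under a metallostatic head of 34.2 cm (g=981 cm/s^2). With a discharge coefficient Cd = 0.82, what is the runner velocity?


Formula: v = Cd * sqrt(2 * g * h)  (Torricelli with discharge coefficient)
2*g*h = 2 * 981 * 34.2 = 67100.4 cm^2/s^2
sqrt(67100.4) = 259.03745 cm/s
v = 0.82 * 259.03745 = 212.4107 cm/s

212.4107 cm/s


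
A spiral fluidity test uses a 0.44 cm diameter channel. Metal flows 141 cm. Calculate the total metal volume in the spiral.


Formula: V = pi * (d/2)^2 * L  (cylinder volume)
Radius = 0.44/2 = 0.22 cm
V = pi * 0.22^2 * 141 = 21.4395 cm^3


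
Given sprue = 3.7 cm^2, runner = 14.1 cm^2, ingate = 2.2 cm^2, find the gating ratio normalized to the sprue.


Sprue:Runner:Ingate = 1 : 14.1/3.7 : 2.2/3.7 = 1:3.81:0.59

Final answer: 1:3.81:0.59


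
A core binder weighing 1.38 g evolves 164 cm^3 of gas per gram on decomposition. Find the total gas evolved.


Formula: V_gas = W_binder * gas_evolution_rate
V = 1.38 g * 164 cm^3/g = 226.3200 cm^3

226.3200 cm^3


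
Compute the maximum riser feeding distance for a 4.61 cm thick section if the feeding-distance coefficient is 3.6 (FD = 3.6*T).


Formula: FD = 3.6 * T  (riser feeding-distance rule)
FD = 3.6 * 4.61 cm = 16.5960 cm

16.5960 cm


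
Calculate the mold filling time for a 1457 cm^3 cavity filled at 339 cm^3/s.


Formula: t_fill = V_mold / Q_flow
t = 1457 cm^3 / 339 cm^3/s = 4.2979 s

4.2979 s


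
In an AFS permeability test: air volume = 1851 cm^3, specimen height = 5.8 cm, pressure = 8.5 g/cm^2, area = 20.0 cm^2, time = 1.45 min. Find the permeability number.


Formula: Permeability Number P = (V * H) / (p * A * t)
Numerator: V * H = 1851 * 5.8 = 10735.8
Denominator: p * A * t = 8.5 * 20.0 * 1.45 = 246.5
P = 10735.8 / 246.5 = 43.5529

43.5529


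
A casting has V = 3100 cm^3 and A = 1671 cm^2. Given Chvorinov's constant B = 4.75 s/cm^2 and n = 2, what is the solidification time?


Formula: t_s = B * (V/A)^n  (Chvorinov's rule, n=2)
Modulus M = V/A = 3100/1671 = 1.855177 cm
M^2 = 1.855177^2 = 3.441682 cm^2
t_s = 4.75 * 3.441682 = 16.3480 s

16.3480 s


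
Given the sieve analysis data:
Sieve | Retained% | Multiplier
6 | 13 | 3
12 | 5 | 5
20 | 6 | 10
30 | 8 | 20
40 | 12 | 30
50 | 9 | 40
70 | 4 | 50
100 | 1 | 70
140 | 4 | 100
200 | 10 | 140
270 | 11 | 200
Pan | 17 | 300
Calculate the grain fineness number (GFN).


Formula: GFN = sum(pct * multiplier) / sum(pct)
sum(pct * multiplier) = 10374
sum(pct) = 100
GFN = 10374 / 100 = 103.74

Answer: 103.74


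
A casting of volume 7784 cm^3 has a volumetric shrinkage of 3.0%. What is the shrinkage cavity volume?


Formula: V_shrink = V_casting * shrinkage_pct / 100
V_shrink = 7784 cm^3 * 3.0 / 100 = 233.5200 cm^3

Answer: 233.5200 cm^3


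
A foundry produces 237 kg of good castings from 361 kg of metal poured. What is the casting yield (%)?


Formula: Casting Yield = (W_good / W_total) * 100
Yield = (237 kg / 361 kg) * 100 = 65.6510%

65.6510%


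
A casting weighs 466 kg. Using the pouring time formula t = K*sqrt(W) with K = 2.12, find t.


Formula: t = K * sqrt(W)
sqrt(W) = sqrt(466) = 21.58703
t = 2.12 * 21.58703 = 45.7645 s


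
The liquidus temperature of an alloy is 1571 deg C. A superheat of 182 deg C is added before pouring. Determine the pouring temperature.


Formula: T_pour = T_melt + Superheat
T_pour = 1571 + 182 = 1753 deg C

Answer: 1753 deg C
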